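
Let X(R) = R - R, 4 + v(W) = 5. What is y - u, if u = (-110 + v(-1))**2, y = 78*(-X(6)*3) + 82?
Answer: -11799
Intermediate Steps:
v(W) = 1 (v(W) = -4 + 5 = 1)
X(R) = 0
y = 82 (y = 78*(-1*0*3) + 82 = 78*(0*3) + 82 = 78*0 + 82 = 0 + 82 = 82)
u = 11881 (u = (-110 + 1)**2 = (-109)**2 = 11881)
y - u = 82 - 1*11881 = 82 - 11881 = -11799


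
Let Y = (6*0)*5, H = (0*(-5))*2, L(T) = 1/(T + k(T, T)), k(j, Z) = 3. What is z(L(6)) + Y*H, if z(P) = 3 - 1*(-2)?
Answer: 5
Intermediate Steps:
L(T) = 1/(3 + T) (L(T) = 1/(T + 3) = 1/(3 + T))
H = 0 (H = 0*2 = 0)
z(P) = 5 (z(P) = 3 + 2 = 5)
Y = 0 (Y = 0*5 = 0)
z(L(6)) + Y*H = 5 + 0*0 = 5 + 0 = 5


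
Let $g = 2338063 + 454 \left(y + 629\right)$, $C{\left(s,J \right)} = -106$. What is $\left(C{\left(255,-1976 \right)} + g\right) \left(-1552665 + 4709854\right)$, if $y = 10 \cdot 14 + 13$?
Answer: $8502262619165$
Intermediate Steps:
$y = 153$ ($y = 140 + 13 = 153$)
$g = 2693091$ ($g = 2338063 + 454 \left(153 + 629\right) = 2338063 + 454 \cdot 782 = 2338063 + 355028 = 2693091$)
$\left(C{\left(255,-1976 \right)} + g\right) \left(-1552665 + 4709854\right) = \left(-106 + 2693091\right) \left(-1552665 + 4709854\right) = 2692985 \cdot 3157189 = 8502262619165$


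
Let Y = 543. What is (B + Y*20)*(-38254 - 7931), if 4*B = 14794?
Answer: -1344768645/2 ≈ -6.7238e+8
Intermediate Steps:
B = 7397/2 (B = (¼)*14794 = 7397/2 ≈ 3698.5)
(B + Y*20)*(-38254 - 7931) = (7397/2 + 543*20)*(-38254 - 7931) = (7397/2 + 10860)*(-46185) = (29117/2)*(-46185) = -1344768645/2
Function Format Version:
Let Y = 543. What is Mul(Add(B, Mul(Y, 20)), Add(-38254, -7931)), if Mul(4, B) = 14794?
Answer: Rational(-1344768645, 2) ≈ -6.7238e+8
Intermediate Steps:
B = Rational(7397, 2) (B = Mul(Rational(1, 4), 14794) = Rational(7397, 2) ≈ 3698.5)
Mul(Add(B, Mul(Y, 20)), Add(-38254, -7931)) = Mul(Add(Rational(7397, 2), Mul(543, 20)), Add(-38254, -7931)) = Mul(Add(Rational(7397, 2), 10860), -46185) = Mul(Rational(29117, 2), -46185) = Rational(-1344768645, 2)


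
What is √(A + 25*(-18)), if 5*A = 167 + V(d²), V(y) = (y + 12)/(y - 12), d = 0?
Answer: 2*I*√2605/5 ≈ 20.416*I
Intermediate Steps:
V(y) = (12 + y)/(-12 + y)
A = 166/5 (A = (167 + (12 + 0²)/(-12 + 0²))/5 = (167 + (12 + 0)/(-12 + 0))/5 = (167 + 12/(-12))/5 = (167 - 1/12*12)/5 = (167 - 1)/5 = (⅕)*166 = 166/5 ≈ 33.200)
√(A + 25*(-18)) = √(166/5 + 25*(-18)) = √(166/5 - 450) = √(-2084/5) = 2*I*√2605/5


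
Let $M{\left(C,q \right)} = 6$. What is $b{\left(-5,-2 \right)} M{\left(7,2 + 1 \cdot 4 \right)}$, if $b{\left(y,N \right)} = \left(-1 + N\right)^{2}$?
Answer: $54$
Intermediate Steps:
$b{\left(-5,-2 \right)} M{\left(7,2 + 1 \cdot 4 \right)} = \left(-1 - 2\right)^{2} \cdot 6 = \left(-3\right)^{2} \cdot 6 = 9 \cdot 6 = 54$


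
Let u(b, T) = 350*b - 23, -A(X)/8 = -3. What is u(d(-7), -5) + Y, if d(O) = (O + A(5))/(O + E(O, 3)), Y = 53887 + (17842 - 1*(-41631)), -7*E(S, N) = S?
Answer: 337036/3 ≈ 1.1235e+5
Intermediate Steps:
A(X) = 24 (A(X) = -8*(-3) = 24)
E(S, N) = -S/7
Y = 113360 (Y = 53887 + (17842 + 41631) = 53887 + 59473 = 113360)
d(O) = 7*(24 + O)/(6*O) (d(O) = (O + 24)/(O - O/7) = (24 + O)/((6*O/7)) = (24 + O)*(7/(6*O)) = 7*(24 + O)/(6*O))
u(b, T) = -23 + 350*b
u(d(-7), -5) + Y = (-23 + 350*(7/6 + 28/(-7))) + 113360 = (-23 + 350*(7/6 + 28*(-⅐))) + 113360 = (-23 + 350*(7/6 - 4)) + 113360 = (-23 + 350*(-17/6)) + 113360 = (-23 - 2975/3) + 113360 = -3044/3 + 113360 = 337036/3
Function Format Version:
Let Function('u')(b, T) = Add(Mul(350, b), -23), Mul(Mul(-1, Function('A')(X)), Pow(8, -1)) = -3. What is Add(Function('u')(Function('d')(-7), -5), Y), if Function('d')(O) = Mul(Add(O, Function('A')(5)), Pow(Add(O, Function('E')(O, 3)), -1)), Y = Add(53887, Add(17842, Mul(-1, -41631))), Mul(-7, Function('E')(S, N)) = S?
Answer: Rational(337036, 3) ≈ 1.1235e+5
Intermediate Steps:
Function('A')(X) = 24 (Function('A')(X) = Mul(-8, -3) = 24)
Function('E')(S, N) = Mul(Rational(-1, 7), S)
Y = 113360 (Y = Add(53887, Add(17842, 41631)) = Add(53887, 59473) = 113360)
Function('d')(O) = Mul(Rational(7, 6), Pow(O, -1), Add(24, O)) (Function('d')(O) = Mul(Add(O, 24), Pow(Add(O, Mul(Rational(-1, 7), O)), -1)) = Mul(Add(24, O), Pow(Mul(Rational(6, 7), O), -1)) = Mul(Add(24, O), Mul(Rational(7, 6), Pow(O, -1))) = Mul(Rational(7, 6), Pow(O, -1), Add(24, O)))
Function('u')(b, T) = Add(-23, Mul(350, b))
Add(Function('u')(Function('d')(-7), -5), Y) = Add(Add(-23, Mul(350, Add(Rational(7, 6), Mul(28, Pow(-7, -1))))), 113360) = Add(Add(-23, Mul(350, Add(Rational(7, 6), Mul(28, Rational(-1, 7))))), 113360) = Add(Add(-23, Mul(350, Add(Rational(7, 6), -4))), 113360) = Add(Add(-23, Mul(350, Rational(-17, 6))), 113360) = Add(Add(-23, Rational(-2975, 3)), 113360) = Add(Rational(-3044, 3), 113360) = Rational(337036, 3)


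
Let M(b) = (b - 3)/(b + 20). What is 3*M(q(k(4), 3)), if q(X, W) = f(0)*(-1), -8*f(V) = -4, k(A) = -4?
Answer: -7/13 ≈ -0.53846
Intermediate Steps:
f(V) = 1/2 (f(V) = -1/8*(-4) = 1/2)
q(X, W) = -1/2 (q(X, W) = (1/2)*(-1) = -1/2)
M(b) = (-3 + b)/(20 + b)
3*M(q(k(4), 3)) = 3*((-3 - 1/2)/(20 - 1/2)) = 3*(-7/2/(39/2)) = 3*((2/39)*(-7/2)) = 3*(-7/39) = -7/13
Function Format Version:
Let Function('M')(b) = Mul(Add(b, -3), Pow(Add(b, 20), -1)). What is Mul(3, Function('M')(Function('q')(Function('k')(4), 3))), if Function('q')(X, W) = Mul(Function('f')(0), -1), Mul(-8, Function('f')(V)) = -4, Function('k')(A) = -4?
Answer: Rational(-7, 13) ≈ -0.53846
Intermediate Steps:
Function('f')(V) = Rational(1, 2) (Function('f')(V) = Mul(Rational(-1, 8), -4) = Rational(1, 2))
Function('q')(X, W) = Rational(-1, 2) (Function('q')(X, W) = Mul(Rational(1, 2), -1) = Rational(-1, 2))
Function('M')(b) = Mul(Pow(Add(20, b), -1), Add(-3, b)) (Function('M')(b) = Mul(Add(-3, b), Pow(Add(20, b), -1)) = Mul(Pow(Add(20, b), -1), Add(-3, b)))
Mul(3, Function('M')(Function('q')(Function('k')(4), 3))) = Mul(3, Mul(Pow(Add(20, Rational(-1, 2)), -1), Add(-3, Rational(-1, 2)))) = Mul(3, Mul(Pow(Rational(39, 2), -1), Rational(-7, 2))) = Mul(3, Mul(Rational(2, 39), Rational(-7, 2))) = Mul(3, Rational(-7, 39)) = Rational(-7, 13)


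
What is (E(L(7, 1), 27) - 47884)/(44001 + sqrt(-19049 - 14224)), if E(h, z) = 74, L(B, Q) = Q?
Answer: -116871545/107562293 + 23905*I*sqrt(3697)/322686879 ≈ -1.0865 + 0.0045044*I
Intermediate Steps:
(E(L(7, 1), 27) - 47884)/(44001 + sqrt(-19049 - 14224)) = (74 - 47884)/(44001 + sqrt(-19049 - 14224)) = -47810/(44001 + sqrt(-33273)) = -47810/(44001 + 3*I*sqrt(3697))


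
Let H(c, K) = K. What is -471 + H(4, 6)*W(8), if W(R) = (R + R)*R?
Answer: 297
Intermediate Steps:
W(R) = 2*R² (W(R) = (2*R)*R = 2*R²)
-471 + H(4, 6)*W(8) = -471 + 6*(2*8²) = -471 + 6*(2*64) = -471 + 6*128 = -471 + 768 = 297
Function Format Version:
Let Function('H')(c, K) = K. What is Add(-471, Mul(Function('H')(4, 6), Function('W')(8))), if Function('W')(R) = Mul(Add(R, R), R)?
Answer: 297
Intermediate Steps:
Function('W')(R) = Mul(2, Pow(R, 2)) (Function('W')(R) = Mul(Mul(2, R), R) = Mul(2, Pow(R, 2)))
Add(-471, Mul(Function('H')(4, 6), Function('W')(8))) = Add(-471, Mul(6, Mul(2, Pow(8, 2)))) = Add(-471, Mul(6, Mul(2, 64))) = Add(-471, Mul(6, 128)) = Add(-471, 768) = 297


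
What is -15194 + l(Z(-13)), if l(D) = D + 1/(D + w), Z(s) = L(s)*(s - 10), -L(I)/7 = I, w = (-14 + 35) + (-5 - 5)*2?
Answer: -36164405/2092 ≈ -17287.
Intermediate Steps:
w = 1 (w = 21 - 10*2 = 21 - 20 = 1)
L(I) = -7*I
Z(s) = -7*s*(-10 + s) (Z(s) = (-7*s)*(s - 10) = (-7*s)*(-10 + s) = -7*s*(-10 + s))
l(D) = D + 1/(1 + D) (l(D) = D + 1/(D + 1) = D + 1/(1 + D))
-15194 + l(Z(-13)) = -15194 + (1 + 7*(-13)*(10 - 1*(-13)) + (7*(-13)*(10 - 1*(-13)))²)/(1 + 7*(-13)*(10 - 1*(-13))) = -15194 + (1 + 7*(-13)*(10 + 13) + (7*(-13)*(10 + 13))²)/(1 + 7*(-13)*(10 + 13)) = -15194 + (1 + 7*(-13)*23 + (7*(-13)*23)²)/(1 + 7*(-13)*23) = -15194 + (1 - 2093 + (-2093)²)/(1 - 2093) = -15194 + (1 - 2093 + 4380649)/(-2092) = -15194 - 1/2092*4378557 = -15194 - 4378557/2092 = -36164405/2092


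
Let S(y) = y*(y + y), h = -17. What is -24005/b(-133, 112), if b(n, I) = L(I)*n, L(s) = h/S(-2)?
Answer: -192040/2261 ≈ -84.936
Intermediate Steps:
S(y) = 2*y² (S(y) = y*(2*y) = 2*y²)
L(s) = -17/8 (L(s) = -17/(2*(-2)²) = -17/(2*4) = -17/8)
b(n, I) = -17*n/8
-24005/b(-133, 112) = -24005/((-17/8*(-133))) = -24005/2261/8 = -24005*8/2261 = -192040/2261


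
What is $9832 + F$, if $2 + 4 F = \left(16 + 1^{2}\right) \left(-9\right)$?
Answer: $\frac{39173}{4} \approx 9793.3$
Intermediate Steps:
$F = - \frac{155}{4}$ ($F = - \frac{1}{2} + \frac{\left(16 + 1^{2}\right) \left(-9\right)}{4} = - \frac{1}{2} + \frac{\left(16 + 1\right) \left(-9\right)}{4} = - \frac{1}{2} + \frac{17 \left(-9\right)}{4} = - \frac{1}{2} + \frac{1}{4} \left(-153\right) = - \frac{1}{2} - \frac{153}{4} = - \frac{155}{4} \approx -38.75$)
$9832 + F = 9832 - \frac{155}{4} = \frac{39173}{4}$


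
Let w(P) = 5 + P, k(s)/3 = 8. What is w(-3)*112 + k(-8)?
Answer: 248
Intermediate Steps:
k(s) = 24 (k(s) = 3*8 = 24)
w(-3)*112 + k(-8) = (5 - 3)*112 + 24 = 2*112 + 24 = 224 + 24 = 248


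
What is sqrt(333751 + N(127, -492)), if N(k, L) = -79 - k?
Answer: sqrt(333545) ≈ 577.53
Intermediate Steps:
sqrt(333751 + N(127, -492)) = sqrt(333751 + (-79 - 1*127)) = sqrt(333751 + (-79 - 127)) = sqrt(333751 - 206) = sqrt(333545)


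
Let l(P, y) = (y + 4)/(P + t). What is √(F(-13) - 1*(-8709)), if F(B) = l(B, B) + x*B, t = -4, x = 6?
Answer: 12*√17323/17 ≈ 92.906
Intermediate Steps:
l(P, y) = (4 + y)/(-4 + P) (l(P, y) = (y + 4)/(P - 4) = (4 + y)/(-4 + P))
F(B) = 6*B + (4 + B)/(-4 + B) (F(B) = (4 + B)/(-4 + B) + 6*B = 6*B + (4 + B)/(-4 + B))
√(F(-13) - 1*(-8709)) = √((4 - 13 + 6*(-13)*(-4 - 13))/(-4 - 13) - 1*(-8709)) = √((4 - 13 + 6*(-13)*(-17))/(-17) + 8709) = √(-(4 - 13 + 1326)/17 + 8709) = √(-1/17*1317 + 8709) = √(-1317/17 + 8709) = √(146736/17) = 12*√17323/17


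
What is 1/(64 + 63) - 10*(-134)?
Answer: 170181/127 ≈ 1340.0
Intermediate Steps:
1/(64 + 63) - 10*(-134) = 1/127 + 1340 = 170181/127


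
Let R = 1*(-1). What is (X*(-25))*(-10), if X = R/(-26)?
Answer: 125/13 ≈ 9.6154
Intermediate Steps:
R = -1
X = 1/26 (X = -1/(-26) = -1*(-1/26) = 1/26 ≈ 0.038462)
(X*(-25))*(-10) = ((1/26)*(-25))*(-10) = -25/26*(-10) = 125/13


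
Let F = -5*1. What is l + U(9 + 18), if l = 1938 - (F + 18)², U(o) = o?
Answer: 1796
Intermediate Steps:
F = -5
l = 1769 (l = 1938 - (-5 + 18)² = 1938 - 1*13² = 1938 - 1*169 = 1938 - 169 = 1769)
l + U(9 + 18) = 1769 + (9 + 18) = 1769 + 27 = 1796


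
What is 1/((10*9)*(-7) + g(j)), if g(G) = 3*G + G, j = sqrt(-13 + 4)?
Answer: -35/22058 - I/33087 ≈ -0.0015867 - 3.0223e-5*I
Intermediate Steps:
j = 3*I (j = sqrt(-9) = 3*I ≈ 3.0*I)
g(G) = 4*G
1/((10*9)*(-7) + g(j)) = 1/((10*9)*(-7) + 4*(3*I)) = 1/(90*(-7) + 12*I) = 1/(-630 + 12*I) = (-630 - 12*I)/397044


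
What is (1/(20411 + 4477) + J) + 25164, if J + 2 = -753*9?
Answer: 457565881/24888 ≈ 18385.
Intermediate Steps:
J = -6779 (J = -2 - 753*9 = -2 - 6777 = -6779)
(1/(20411 + 4477) + J) + 25164 = (1/(20411 + 4477) - 6779) + 25164 = (1/24888 - 6779) + 25164 = -168715751/24888 + 25164 = 457565881/24888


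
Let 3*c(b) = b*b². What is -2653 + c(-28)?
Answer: -29911/3 ≈ -9970.3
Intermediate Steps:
c(b) = b³/3 (c(b) = (b*b²)/3 = b³/3)
-2653 + c(-28) = -2653 + (⅓)*(-28)³ = -2653 + (⅓)*(-21952) = -2653 - 21952/3 = -29911/3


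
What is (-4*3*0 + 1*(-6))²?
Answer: 36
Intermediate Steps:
(-4*3*0 + 1*(-6))² = (-12*0 - 6)² = (0 - 6)² = (-6)² = 36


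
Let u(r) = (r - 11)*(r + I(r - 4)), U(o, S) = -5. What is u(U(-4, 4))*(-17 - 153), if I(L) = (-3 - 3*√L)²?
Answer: -209440 + 146880*I ≈ -2.0944e+5 + 1.4688e+5*I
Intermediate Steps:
u(r) = (-11 + r)*(r + 9*(1 + √(-4 + r))²) (u(r) = (r - 11)*(r + 9*(1 + √(r - 4))²) = (-11 + r)*(r + 9*(1 + √(-4 + r))²))
u(U(-4, 4))*(-17 - 153) = (297 - 198*√(-4 - 5) - 137*(-5) + 10*(-5)² + 18*(-5)*√(-4 - 5))*(-17 - 153) = (297 - 594*I + 685 + 10*25 + 18*(-5)*√(-9))*(-170) = (297 - 594*I + 685 + 250 + 18*(-5)*(3*I))*(-170) = (297 - 594*I + 685 + 250 - 270*I)*(-170) = (1232 - 864*I)*(-170) = -209440 + 146880*I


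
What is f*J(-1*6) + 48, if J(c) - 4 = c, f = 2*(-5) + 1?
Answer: 66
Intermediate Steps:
f = -9 (f = -10 + 1 = -9)
J(c) = 4 + c
f*J(-1*6) + 48 = -9*(4 - 1*6) + 48 = -9*(4 - 6) + 48 = -9*(-2) + 48 = 18 + 48 = 66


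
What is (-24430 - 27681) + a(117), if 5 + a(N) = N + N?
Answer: -51882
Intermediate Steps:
a(N) = -5 + 2*N (a(N) = -5 + (N + N) = -5 + 2*N)
(-24430 - 27681) + a(117) = (-24430 - 27681) + (-5 + 2*117) = -52111 + (-5 + 234) = -52111 + 229 = -51882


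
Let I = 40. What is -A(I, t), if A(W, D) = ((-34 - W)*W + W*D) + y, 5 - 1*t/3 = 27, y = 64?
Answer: 5536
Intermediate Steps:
t = -66 (t = 15 - 3*27 = 15 - 81 = -66)
A(W, D) = 64 + D*W + W*(-34 - W) (A(W, D) = ((-34 - W)*W + W*D) + 64 = (W*(-34 - W) + D*W) + 64 = (D*W + W*(-34 - W)) + 64 = 64 + D*W + W*(-34 - W))
-A(I, t) = -(64 - 1*40**2 - 34*40 - 66*40) = -(64 - 1*1600 - 1360 - 2640) = -(64 - 1600 - 1360 - 2640) = -1*(-5536) = 5536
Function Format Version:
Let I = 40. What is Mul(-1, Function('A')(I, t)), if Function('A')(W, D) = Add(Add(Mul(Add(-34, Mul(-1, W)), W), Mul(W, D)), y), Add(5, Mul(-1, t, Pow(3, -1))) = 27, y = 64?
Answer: 5536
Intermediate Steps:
t = -66 (t = Add(15, Mul(-3, 27)) = Add(15, -81) = -66)
Function('A')(W, D) = Add(64, Mul(D, W), Mul(W, Add(-34, Mul(-1, W)))) (Function('A')(W, D) = Add(Add(Mul(Add(-34, Mul(-1, W)), W), Mul(W, D)), 64) = Add(Add(Mul(W, Add(-34, Mul(-1, W))), Mul(D, W)), 64) = Add(Add(Mul(D, W), Mul(W, Add(-34, Mul(-1, W)))), 64) = Add(64, Mul(D, W), Mul(W, Add(-34, Mul(-1, W)))))
Mul(-1, Function('A')(I, t)) = Mul(-1, Add(64, Mul(-1, Pow(40, 2)), Mul(-34, 40), Mul(-66, 40))) = Mul(-1, Add(64, Mul(-1, 1600), -1360, -2640)) = Mul(-1, Add(64, -1600, -1360, -2640)) = Mul(-1, -5536) = 5536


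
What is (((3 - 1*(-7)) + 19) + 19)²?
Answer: 2304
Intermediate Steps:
(((3 - 1*(-7)) + 19) + 19)² = (((3 + 7) + 19) + 19)² = ((10 + 19) + 19)² = (29 + 19)² = 48² = 2304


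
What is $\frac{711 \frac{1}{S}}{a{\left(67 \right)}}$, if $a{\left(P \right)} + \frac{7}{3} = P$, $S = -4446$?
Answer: $- \frac{237}{95836} \approx -0.002473$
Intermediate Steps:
$a{\left(P \right)} = - \frac{7}{3} + P$
$\frac{711 \frac{1}{S}}{a{\left(67 \right)}} = \frac{711 \frac{1}{-4446}}{- \frac{7}{3} + 67} = \frac{711 \left(- \frac{1}{4446}\right)}{\frac{194}{3}} = \left(- \frac{79}{494}\right) \frac{3}{194} = - \frac{237}{95836}$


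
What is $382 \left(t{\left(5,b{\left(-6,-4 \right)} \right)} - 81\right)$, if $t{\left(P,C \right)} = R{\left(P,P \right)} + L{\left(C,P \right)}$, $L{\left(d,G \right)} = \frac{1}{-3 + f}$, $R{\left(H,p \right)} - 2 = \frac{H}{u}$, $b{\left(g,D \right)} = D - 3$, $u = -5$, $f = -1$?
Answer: $- \frac{61311}{2} \approx -30656.0$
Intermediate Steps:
$b{\left(g,D \right)} = -3 + D$
$R{\left(H,p \right)} = 2 - \frac{H}{5}$ ($R{\left(H,p \right)} = 2 + \frac{H}{-5} = 2 + H \left(- \frac{1}{5}\right) = 2 - \frac{H}{5}$)
$L{\left(d,G \right)} = - \frac{1}{4}$ ($L{\left(d,G \right)} = \frac{1}{-3 - 1} = \frac{1}{-4} = - \frac{1}{4}$)
$t{\left(P,C \right)} = \frac{7}{4} - \frac{P}{5}$ ($t{\left(P,C \right)} = \left(2 - \frac{P}{5}\right) - \frac{1}{4} = \frac{7}{4} - \frac{P}{5}$)
$382 \left(t{\left(5,b{\left(-6,-4 \right)} \right)} - 81\right) = 382 \left(\left(\frac{7}{4} - 1\right) - 81\right) = 382 \left(\frac{3}{4} - 81\right) = 382 \left(- \frac{321}{4}\right) = - \frac{61311}{2}$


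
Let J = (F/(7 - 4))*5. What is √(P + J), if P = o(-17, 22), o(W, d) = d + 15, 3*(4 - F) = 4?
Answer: √373/3 ≈ 6.4377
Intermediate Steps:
F = 8/3 (F = 4 - ⅓*4 = 4 - 4/3 = 8/3 ≈ 2.6667)
o(W, d) = 15 + d
P = 37 (P = 15 + 22 = 37)
J = 40/9 (J = ((8/3)/(7 - 4))*5 = ((8/3)/3)*5 = ((⅓)*(8/3))*5 = (8/9)*5 = 40/9 ≈ 4.4444)
√(P + J) = √(37 + 40/9) = √(373/9) = √373/3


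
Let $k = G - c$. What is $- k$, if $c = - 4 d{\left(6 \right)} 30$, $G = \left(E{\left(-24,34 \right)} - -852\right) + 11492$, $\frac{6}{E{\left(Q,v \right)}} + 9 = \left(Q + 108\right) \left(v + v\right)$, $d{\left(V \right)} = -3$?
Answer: $- \frac{22781586}{1901} \approx -11984.0$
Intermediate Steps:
$E{\left(Q,v \right)} = \frac{6}{-9 + 2 v \left(108 + Q\right)}$ ($E{\left(Q,v \right)} = \frac{6}{-9 + \left(Q + 108\right) \left(v + v\right)} = \frac{6}{-9 + \left(108 + Q\right) 2 v} = \frac{6}{-9 + 2 v \left(108 + Q\right)}$)
$G = \frac{23465946}{1901}$ ($G = \left(\frac{6}{-9 + 216 \cdot 34 + 2 \left(-24\right) 34} - -852\right) + 11492 = \left(\frac{6}{-9 + 7344 - 1632} + 852\right) + 11492 = \left(\frac{6}{5703} + 852\right) + 11492 = \left(6 \cdot \frac{1}{5703} + 852\right) + 11492 = \left(\frac{2}{1901} + 852\right) + 11492 = \frac{1619654}{1901} + 11492 = \frac{23465946}{1901} \approx 12344.0$)
$c = 360$ ($c = \left(-4\right) \left(-3\right) 30 = 12 \cdot 30 = 360$)
$k = \frac{22781586}{1901}$ ($k = \frac{23465946}{1901} - 360 = \frac{22781586}{1901} \approx 11984.0$)
$- k = \left(-1\right) \frac{22781586}{1901} = - \frac{22781586}{1901}$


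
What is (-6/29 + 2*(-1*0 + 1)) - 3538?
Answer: -102550/29 ≈ -3536.2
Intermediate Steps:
(-6/29 + 2*(-1*0 + 1)) - 3538 = (-6*1/29 + 2*(0 + 1)) - 3538 = (-6/29 + 2*1) - 3538 = (-6/29 + 2) - 3538 = 52/29 - 3538 = -102550/29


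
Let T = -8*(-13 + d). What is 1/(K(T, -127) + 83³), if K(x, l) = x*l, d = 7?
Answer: 1/565691 ≈ 1.7678e-6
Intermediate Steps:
T = 48 (T = -8*(-13 + 7) = -8*(-6) = 48)
K(x, l) = l*x
1/(K(T, -127) + 83³) = 1/(-127*48 + 83³) = 1/(-6096 + 571787) = 1/565691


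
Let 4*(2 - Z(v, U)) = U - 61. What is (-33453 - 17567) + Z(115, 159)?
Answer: -102085/2 ≈ -51043.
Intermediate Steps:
Z(v, U) = 69/4 - U/4 (Z(v, U) = 2 - (U - 61)/4 = 2 - (-61 + U)/4 = 2 + (61/4 - U/4) = 69/4 - U/4)
(-33453 - 17567) + Z(115, 159) = (-33453 - 17567) + (69/4 - ¼*159) = -51020 + (69/4 - 159/4) = -51020 - 45/2 = -102085/2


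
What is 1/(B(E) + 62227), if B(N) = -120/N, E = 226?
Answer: 113/7031591 ≈ 1.6070e-5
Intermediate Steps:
1/(B(E) + 62227) = 1/(-120/226 + 62227) = 1/(-120*1/226 + 62227) = 1/(-60/113 + 62227) = 1/(7031591/113) = 113/7031591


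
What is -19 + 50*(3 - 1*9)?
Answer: -319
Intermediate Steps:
-19 + 50*(3 - 1*9) = -19 + 50*(3 - 9) = -19 + 50*(-6) = -19 - 300 = -319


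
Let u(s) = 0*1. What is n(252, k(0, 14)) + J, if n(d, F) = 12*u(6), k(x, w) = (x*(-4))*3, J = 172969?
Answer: 172969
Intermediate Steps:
k(x, w) = -12*x (k(x, w) = -4*x*3 = -12*x)
u(s) = 0
n(d, F) = 0 (n(d, F) = 12*0 = 0)
n(252, k(0, 14)) + J = 0 + 172969 = 172969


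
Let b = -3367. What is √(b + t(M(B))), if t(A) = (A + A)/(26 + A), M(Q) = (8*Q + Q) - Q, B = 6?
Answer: I*√4607647/37 ≈ 58.015*I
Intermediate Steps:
M(Q) = 8*Q (M(Q) = 9*Q - Q = 8*Q)
t(A) = 2*A/(26 + A) (t(A) = (2*A)/(26 + A) = 2*A/(26 + A))
√(b + t(M(B))) = √(-3367 + 2*(8*6)/(26 + 8*6)) = √(-3367 + 2*48/(26 + 48)) = √(-3367 + 2*48/74) = √(-3367 + 2*48*(1/74)) = √(-3367 + 48/37) = √(-124531/37) = I*√4607647/37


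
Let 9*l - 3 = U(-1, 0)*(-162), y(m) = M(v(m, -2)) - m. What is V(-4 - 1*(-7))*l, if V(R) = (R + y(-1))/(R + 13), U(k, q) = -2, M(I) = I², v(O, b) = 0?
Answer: 109/12 ≈ 9.0833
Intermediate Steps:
y(m) = -m (y(m) = 0² - m = 0 - m = -m)
V(R) = (1 + R)/(13 + R) (V(R) = (R - 1*(-1))/(R + 13) = (R + 1)/(13 + R) = (1 + R)/(13 + R))
l = 109/3 (l = ⅓ + (-2*(-162))/9 = ⅓ + (⅑)*324 = ⅓ + 36 = 109/3 ≈ 36.333)
V(-4 - 1*(-7))*l = ((1 + (-4 - 1*(-7)))/(13 + (-4 - 1*(-7))))*(109/3) = ((1 + (-4 + 7))/(13 + (-4 + 7)))*(109/3) = ((1 + 3)/(13 + 3))*(109/3) = (4/16)*(109/3) = ((1/16)*4)*(109/3) = (¼)*(109/3) = 109/12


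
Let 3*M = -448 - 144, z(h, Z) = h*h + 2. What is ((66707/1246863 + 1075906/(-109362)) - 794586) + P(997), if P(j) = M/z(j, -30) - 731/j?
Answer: -17896451902039801817389319/22522691074499256267 ≈ -7.9460e+5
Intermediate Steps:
z(h, Z) = 2 + h**2 (z(h, Z) = h**2 + 2 = 2 + h**2)
M = -592/3 (M = (-448 - 144)/3 = (1/3)*(-592) = -592/3 ≈ -197.33)
P(j) = -731/j - 592/(3*(2 + j**2)) (P(j) = -592/(3*(2 + j**2)) - 731/j = -731/j - 592/(3*(2 + j**2)))
((66707/1246863 + 1075906/(-109362)) - 794586) + P(997) = ((66707/1246863 + 1075906/(-109362)) - 794586) + (1/3)*(-4386 - 2193*997**2 - 592*997)/(997*(2 + 997**2)) = ((66707*(1/1246863) + 1075906*(-1/109362)) - 794586) + (1/3)*(1/997)*(-4386 - 2193*994009 - 590224)/(2 + 994009) = ((66707/1246863 - 537953/54681) - 794586) + (1/3)*(1/997)*(-4386 - 2179861737 - 590224)/994011 = (-222368695324/22726571901 - 794586) + (1/3)*(1/997)*(1/994011)*(-2180456347) = -18058438229223310/22726571901 - 2180456347/2973086901 = -17896451902039801817389319/22522691074499256267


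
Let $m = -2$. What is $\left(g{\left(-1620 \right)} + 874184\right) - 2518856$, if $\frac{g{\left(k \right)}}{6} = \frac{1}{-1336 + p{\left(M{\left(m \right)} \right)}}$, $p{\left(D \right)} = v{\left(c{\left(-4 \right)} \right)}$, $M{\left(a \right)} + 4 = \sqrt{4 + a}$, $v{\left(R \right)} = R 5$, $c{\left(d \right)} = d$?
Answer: $- \frac{371695873}{226} \approx -1.6447 \cdot 10^{6}$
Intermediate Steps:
$v{\left(R \right)} = 5 R$
$M{\left(a \right)} = -4 + \sqrt{4 + a}$
$p{\left(D \right)} = -20$ ($p{\left(D \right)} = 5 \left(-4\right) = -20$)
$g{\left(k \right)} = - \frac{1}{226}$ ($g{\left(k \right)} = \frac{6}{-1336 - 20} = \frac{6}{-1356} = 6 \left(- \frac{1}{1356}\right) = - \frac{1}{226}$)
$\left(g{\left(-1620 \right)} + 874184\right) - 2518856 = \left(- \frac{1}{226} + 874184\right) - 2518856 = \frac{197565583}{226} - 2518856 = - \frac{371695873}{226}$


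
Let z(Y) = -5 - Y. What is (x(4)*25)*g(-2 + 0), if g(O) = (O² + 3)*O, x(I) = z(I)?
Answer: 3150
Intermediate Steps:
x(I) = -5 - I
g(O) = O*(3 + O²) (g(O) = (3 + O²)*O = O*(3 + O²))
(x(4)*25)*g(-2 + 0) = ((-5 - 1*4)*25)*((-2 + 0)*(3 + (-2 + 0)²)) = ((-5 - 4)*25)*(-2*(3 + (-2)²)) = (-9*25)*(-2*(3 + 4)) = -(-450)*7 = -225*(-14) = 3150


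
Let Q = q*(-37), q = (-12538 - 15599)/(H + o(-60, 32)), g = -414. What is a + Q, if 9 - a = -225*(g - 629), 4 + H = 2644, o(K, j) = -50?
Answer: -16398483/70 ≈ -2.3426e+5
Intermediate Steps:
H = 2640 (H = -4 + 2644 = 2640)
q = -28137/2590 (q = (-12538 - 15599)/(2640 - 50) = -28137/2590 ≈ -10.864)
a = -234666 (a = 9 - (-225)*(-414 - 629) = 9 - (-225)*(-1043) = 9 - 1*234675 = 9 - 234675 = -234666)
Q = 28137/70 (Q = -28137/2590*(-37) = 28137/70 ≈ 401.96)
a + Q = -234666 + 28137/70 = -16398483/70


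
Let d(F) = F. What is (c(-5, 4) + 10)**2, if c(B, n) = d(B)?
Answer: 25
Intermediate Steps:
c(B, n) = B
(c(-5, 4) + 10)**2 = (-5 + 10)**2 = 5**2 = 25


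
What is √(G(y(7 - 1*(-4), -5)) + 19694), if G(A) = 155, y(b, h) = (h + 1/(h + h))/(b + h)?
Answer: √19849 ≈ 140.89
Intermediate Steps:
y(b, h) = (h + 1/(2*h))/(b + h)
√(G(y(7 - 1*(-4), -5)) + 19694) = √(155 + 19694) = √19849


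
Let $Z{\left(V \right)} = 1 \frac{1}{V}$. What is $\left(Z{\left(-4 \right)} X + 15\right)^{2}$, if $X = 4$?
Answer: $196$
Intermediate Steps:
$Z{\left(V \right)} = \frac{1}{V}$
$\left(Z{\left(-4 \right)} X + 15\right)^{2} = \left(\frac{1}{-4} \cdot 4 + 15\right)^{2} = \left(\left(- \frac{1}{4}\right) 4 + 15\right)^{2} = \left(-1 + 15\right)^{2} = 14^{2} = 196$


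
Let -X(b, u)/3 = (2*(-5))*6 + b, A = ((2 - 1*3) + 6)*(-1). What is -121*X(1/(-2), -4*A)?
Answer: -43923/2 ≈ -21962.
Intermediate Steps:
A = -5 (A = ((2 - 3) + 6)*(-1) = (-1 + 6)*(-1) = 5*(-1) = -5)
X(b, u) = 180 - 3*b (X(b, u) = -3*((2*(-5))*6 + b) = -3*(-10*6 + b) = -3*(-60 + b) = 180 - 3*b)
-121*X(1/(-2), -4*A) = -121*(180 - 3/(-2)) = -121*(180 - 3*(-1/2)) = -121*(180 + 3/2) = -121*363/2 = -43923/2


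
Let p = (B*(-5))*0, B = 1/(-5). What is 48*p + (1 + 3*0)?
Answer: 1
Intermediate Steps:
B = -⅕ (B = 1*(-⅕) = -⅕ ≈ -0.20000)
p = 0 (p = -⅕*(-5)*0 = 1*0 = 0)
48*p + (1 + 3*0) = 48*0 + (1 + 3*0) = 0 + (1 + 0) = 0 + 1 = 1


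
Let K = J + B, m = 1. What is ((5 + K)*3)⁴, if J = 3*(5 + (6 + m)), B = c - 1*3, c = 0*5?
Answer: 168896016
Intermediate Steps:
c = 0
B = -3 (B = 0 - 1*3 = 0 - 3 = -3)
J = 36 (J = 3*(5 + (6 + 1)) = 3*(5 + 7) = 3*12 = 36)
K = 33 (K = 36 - 3 = 33)
((5 + K)*3)⁴ = ((5 + 33)*3)⁴ = (38*3)⁴ = 114⁴ = 168896016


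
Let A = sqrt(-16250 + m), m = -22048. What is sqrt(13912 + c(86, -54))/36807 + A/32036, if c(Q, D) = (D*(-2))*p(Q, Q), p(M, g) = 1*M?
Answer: 20*sqrt(58)/36807 + I*sqrt(38298)/32036 ≈ 0.0041382 + 0.0061087*I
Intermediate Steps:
A = I*sqrt(38298) (A = sqrt(-16250 - 22048) = sqrt(-38298) = I*sqrt(38298) ≈ 195.7*I)
p(M, g) = M
c(Q, D) = -2*D*Q (c(Q, D) = (D*(-2))*Q = (-2*D)*Q = -2*D*Q)
sqrt(13912 + c(86, -54))/36807 + A/32036 = sqrt(13912 - 2*(-54)*86)/36807 + (I*sqrt(38298))/32036 = sqrt(13912 + 9288)*(1/36807) + (I*sqrt(38298))*(1/32036) = sqrt(23200)*(1/36807) + I*sqrt(38298)/32036 = (20*sqrt(58))*(1/36807) + I*sqrt(38298)/32036 = 20*sqrt(58)/36807 + I*sqrt(38298)/32036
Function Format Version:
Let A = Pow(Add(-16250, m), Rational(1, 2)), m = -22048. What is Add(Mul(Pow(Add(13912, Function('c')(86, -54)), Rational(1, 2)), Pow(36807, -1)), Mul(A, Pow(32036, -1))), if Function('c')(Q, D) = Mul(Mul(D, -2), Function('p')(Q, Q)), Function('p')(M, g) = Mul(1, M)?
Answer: Add(Mul(Rational(20, 36807), Pow(58, Rational(1, 2))), Mul(Rational(1, 32036), I, Pow(38298, Rational(1, 2)))) ≈ Add(0.0041382, Mul(0.0061087, I))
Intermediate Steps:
A = Mul(I, Pow(38298, Rational(1, 2))) (A = Pow(Add(-16250, -22048), Rational(1, 2)) = Pow(-38298, Rational(1, 2)) = Mul(I, Pow(38298, Rational(1, 2))) ≈ Mul(195.70, I))
Function('p')(M, g) = M
Function('c')(Q, D) = Mul(-2, D, Q) (Function('c')(Q, D) = Mul(Mul(D, -2), Q) = Mul(Mul(-2, D), Q) = Mul(-2, D, Q))
Add(Mul(Pow(Add(13912, Function('c')(86, -54)), Rational(1, 2)), Pow(36807, -1)), Mul(A, Pow(32036, -1))) = Add(Mul(Pow(Add(13912, Mul(-2, -54, 86)), Rational(1, 2)), Pow(36807, -1)), Mul(Mul(I, Pow(38298, Rational(1, 2))), Pow(32036, -1))) = Add(Mul(Pow(Add(13912, 9288), Rational(1, 2)), Rational(1, 36807)), Mul(Mul(I, Pow(38298, Rational(1, 2))), Rational(1, 32036))) = Add(Mul(Pow(23200, Rational(1, 2)), Rational(1, 36807)), Mul(Rational(1, 32036), I, Pow(38298, Rational(1, 2)))) = Add(Mul(Mul(20, Pow(58, Rational(1, 2))), Rational(1, 36807)), Mul(Rational(1, 32036), I, Pow(38298, Rational(1, 2)))) = Add(Mul(Rational(20, 36807), Pow(58, Rational(1, 2))), Mul(Rational(1, 32036), I, Pow(38298, Rational(1, 2))))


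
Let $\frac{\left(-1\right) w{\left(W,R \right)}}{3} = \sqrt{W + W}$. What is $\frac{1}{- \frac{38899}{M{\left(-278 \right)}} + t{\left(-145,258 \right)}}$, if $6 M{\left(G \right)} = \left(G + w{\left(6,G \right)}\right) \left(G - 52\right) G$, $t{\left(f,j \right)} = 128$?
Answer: $\frac{769869374224060}{98550335119398627} + \frac{1189531420 \sqrt{3}}{98550335119398627} \approx 0.007812$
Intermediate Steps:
$w{\left(W,R \right)} = - 3 \sqrt{2} \sqrt{W}$ ($w{\left(W,R \right)} = - 3 \sqrt{W + W} = - 3 \sqrt{2 W} = - 3 \sqrt{2} \sqrt{W}$)
$M{\left(G \right)} = \frac{G \left(-52 + G\right) \left(G - 6 \sqrt{3}\right)}{6}$ ($M{\left(G \right)} = \frac{\left(G - 3 \sqrt{2} \sqrt{6}\right) \left(G - 52\right) G}{6} = \frac{\left(G - 6 \sqrt{3}\right) \left(-52 + G\right) G}{6} = \frac{\left(-52 + G\right) \left(G - 6 \sqrt{3}\right) G}{6} = \frac{G \left(-52 + G\right) \left(G - 6 \sqrt{3}\right)}{6}$)
$\frac{1}{- \frac{38899}{M{\left(-278 \right)}} + t{\left(-145,258 \right)}} = \frac{1}{- \frac{38899}{\frac{1}{6} \left(-278\right) \left(\left(-278\right)^{2} - -14456 + 312 \sqrt{3} - - 1668 \sqrt{3}\right)} + 128} = \frac{1}{- \frac{38899}{\frac{1}{6} \left(-278\right) \left(77284 + 14456 + 312 \sqrt{3} + 1668 \sqrt{3}\right)} + 128} = \frac{1}{- \frac{38899}{\frac{1}{6} \left(-278\right) \left(91740 + 1980 \sqrt{3}\right)} + 128} = \frac{1}{- \frac{38899}{-4250620 - 91740 \sqrt{3}} + 128} = \frac{1}{128 - \frac{38899}{-4250620 - 91740 \sqrt{3}}}$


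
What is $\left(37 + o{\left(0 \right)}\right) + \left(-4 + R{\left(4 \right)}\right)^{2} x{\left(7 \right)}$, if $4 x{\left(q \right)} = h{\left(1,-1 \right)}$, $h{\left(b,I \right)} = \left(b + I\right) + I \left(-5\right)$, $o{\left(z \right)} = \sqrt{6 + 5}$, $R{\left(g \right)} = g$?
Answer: $37 + \sqrt{11} \approx 40.317$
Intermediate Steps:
$o{\left(z \right)} = \sqrt{11}$
$h{\left(b,I \right)} = b - 4 I$ ($h{\left(b,I \right)} = \left(I + b\right) - 5 I = b - 4 I$)
$x{\left(q \right)} = \frac{5}{4}$ ($x{\left(q \right)} = \frac{1 - -4}{4} = \frac{1 + 4}{4} = \frac{1}{4} \cdot 5 = \frac{5}{4}$)
$\left(37 + o{\left(0 \right)}\right) + \left(-4 + R{\left(4 \right)}\right)^{2} x{\left(7 \right)} = \left(37 + \sqrt{11}\right) + \left(-4 + 4\right)^{2} \cdot \frac{5}{4} = \left(37 + \sqrt{11}\right) + 0^{2} \cdot \frac{5}{4} = \left(37 + \sqrt{11}\right) + 0 \cdot \frac{5}{4} = \left(37 + \sqrt{11}\right) + 0 = 37 + \sqrt{11}$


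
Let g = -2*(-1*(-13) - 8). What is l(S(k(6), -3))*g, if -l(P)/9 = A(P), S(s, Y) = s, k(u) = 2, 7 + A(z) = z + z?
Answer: -270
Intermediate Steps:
A(z) = -7 + 2*z (A(z) = -7 + (z + z) = -7 + 2*z)
l(P) = 63 - 18*P (l(P) = -9*(-7 + 2*P) = 63 - 18*P)
g = -10 (g = -2*(13 - 8) = -2*5 = -10)
l(S(k(6), -3))*g = (63 - 18*2)*(-10) = (63 - 36)*(-10) = 27*(-10) = -270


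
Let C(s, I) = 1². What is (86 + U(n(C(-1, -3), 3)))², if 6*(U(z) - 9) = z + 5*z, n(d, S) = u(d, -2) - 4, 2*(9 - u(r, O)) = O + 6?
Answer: 9604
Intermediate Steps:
u(r, O) = 6 - O/2 (u(r, O) = 9 - (O + 6)/2 = 9 - (6 + O)/2 = 9 + (-3 - O/2) = 6 - O/2)
C(s, I) = 1
n(d, S) = 3 (n(d, S) = (6 - ½*(-2)) - 4 = (6 + 1) - 4 = 7 - 4 = 3)
U(z) = 9 + z (U(z) = 9 + (z + 5*z)/6 = 9 + (6*z)/6 = 9 + z)
(86 + U(n(C(-1, -3), 3)))² = (86 + (9 + 3))² = (86 + 12)² = 98² = 9604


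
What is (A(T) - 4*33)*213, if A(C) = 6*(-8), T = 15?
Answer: -38340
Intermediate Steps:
A(C) = -48
(A(T) - 4*33)*213 = (-48 - 4*33)*213 = (-48 - 132)*213 = -180*213 = -38340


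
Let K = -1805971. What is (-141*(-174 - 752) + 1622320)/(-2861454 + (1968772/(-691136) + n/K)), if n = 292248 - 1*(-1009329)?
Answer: -546975619001959904/892897498879810627 ≈ -0.61259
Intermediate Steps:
n = 1301577 (n = 292248 + 1009329 = 1301577)
(-141*(-174 - 752) + 1622320)/(-2861454 + (1968772/(-691136) + n/K)) = (-141*(-174 - 752) + 1622320)/(-2861454 + (1968772/(-691136) + 1301577/(-1805971))) = (-141*(-926) + 1622320)/(-2861454 + (1968772*(-1/691136) + 1301577*(-1/1805971))) = (130566 + 1622320)/(-2861454 + (-492193/172784 - 1301577/1805971)) = 1752886/(-2861454 - 1113777964771/312042893264) = 1752886/(-892897498879810627/312042893264) = 1752886*(-312042893264/892897498879810627) = -546975619001959904/892897498879810627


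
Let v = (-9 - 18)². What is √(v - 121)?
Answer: 4*√38 ≈ 24.658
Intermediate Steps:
v = 729 (v = (-27)² = 729)
√(v - 121) = √(729 - 121) = √608 = 4*√38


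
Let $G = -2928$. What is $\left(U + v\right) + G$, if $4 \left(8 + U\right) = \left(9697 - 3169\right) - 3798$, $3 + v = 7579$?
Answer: $\frac{10645}{2} \approx 5322.5$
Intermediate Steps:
$v = 7576$ ($v = -3 + 7579 = 7576$)
$U = \frac{1349}{2}$ ($U = -8 + \frac{\left(9697 - 3169\right) - 3798}{4} = -8 + \frac{6528 - 3798}{4} = -8 + \frac{1}{4} \cdot 2730 = -8 + \frac{1365}{2} = \frac{1349}{2} \approx 674.5$)
$\left(U + v\right) + G = \left(\frac{1349}{2} + 7576\right) - 2928 = \frac{16501}{2} - 2928 = \frac{10645}{2}$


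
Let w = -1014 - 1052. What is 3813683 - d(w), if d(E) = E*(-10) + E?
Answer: 3795089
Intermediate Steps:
w = -2066
d(E) = -9*E (d(E) = -10*E + E = -9*E)
3813683 - d(w) = 3813683 - (-9)*(-2066) = 3813683 - 1*18594 = 3813683 - 18594 = 3795089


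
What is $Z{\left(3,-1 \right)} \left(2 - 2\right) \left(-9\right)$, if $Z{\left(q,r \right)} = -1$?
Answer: $0$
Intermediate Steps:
$Z{\left(3,-1 \right)} \left(2 - 2\right) \left(-9\right) = - (2 - 2) \left(-9\right) = \left(-1\right) 0 \left(-9\right) = 0 \left(-9\right) = 0$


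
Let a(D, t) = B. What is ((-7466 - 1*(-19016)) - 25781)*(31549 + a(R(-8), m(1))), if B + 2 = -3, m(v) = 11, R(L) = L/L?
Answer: -448902664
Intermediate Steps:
R(L) = 1
B = -5 (B = -2 - 3 = -5)
a(D, t) = -5
((-7466 - 1*(-19016)) - 25781)*(31549 + a(R(-8), m(1))) = ((-7466 - 1*(-19016)) - 25781)*(31549 - 5) = ((-7466 + 19016) - 25781)*31544 = (11550 - 25781)*31544 = -14231*31544 = -448902664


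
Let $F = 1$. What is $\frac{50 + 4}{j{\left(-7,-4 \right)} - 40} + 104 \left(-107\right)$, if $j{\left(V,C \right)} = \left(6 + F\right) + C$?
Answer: $- \frac{411790}{37} \approx -11129.0$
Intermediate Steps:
$j{\left(V,C \right)} = 7 + C$ ($j{\left(V,C \right)} = \left(6 + 1\right) + C = 7 + C$)
$\frac{50 + 4}{j{\left(-7,-4 \right)} - 40} + 104 \left(-107\right) = \frac{50 + 4}{\left(7 - 4\right) - 40} + 104 \left(-107\right) = \frac{54}{3 - 40} - 11128 = \frac{54}{-37} - 11128 = 54 \left(- \frac{1}{37}\right) - 11128 = - \frac{54}{37} - 11128 = - \frac{411790}{37}$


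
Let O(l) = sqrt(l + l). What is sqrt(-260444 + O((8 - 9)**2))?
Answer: sqrt(-260444 + sqrt(2)) ≈ 510.34*I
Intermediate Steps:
O(l) = sqrt(2)*sqrt(l) (O(l) = sqrt(2*l) = sqrt(2)*sqrt(l))
sqrt(-260444 + O((8 - 9)**2)) = sqrt(-260444 + sqrt(2)*sqrt((8 - 9)**2)) = sqrt(-260444 + sqrt(2)*sqrt((-1)**2)) = sqrt(-260444 + sqrt(2)*sqrt(1)) = sqrt(-260444 + sqrt(2)*1) = sqrt(-260444 + sqrt(2))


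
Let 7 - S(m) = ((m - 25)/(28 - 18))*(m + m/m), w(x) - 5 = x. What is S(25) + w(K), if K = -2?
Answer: 10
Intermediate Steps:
w(x) = 5 + x
S(m) = 7 - (1 + m)*(-5/2 + m/10) (S(m) = 7 - (m - 25)/(28 - 18)*(m + m/m) = 7 - (-25 + m)/10*(m + 1) = 7 - (-25 + m)*(⅒)*(1 + m) = 7 - (-5/2 + m/10)*(1 + m) = 7 - (1 + m)*(-5/2 + m/10))
S(25) + w(K) = (19/2 - ⅒*25² + (12/5)*25) + (5 - 2) = (19/2 - ⅒*625 + 60) + 3 = (19/2 - 125/2 + 60) + 3 = 7 + 3 = 10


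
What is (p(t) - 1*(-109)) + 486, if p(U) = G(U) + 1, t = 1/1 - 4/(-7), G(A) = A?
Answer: 4183/7 ≈ 597.57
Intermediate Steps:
t = 11/7 (t = 1*1 - 4*(-1/7) = 1 + 4/7 = 11/7 ≈ 1.5714)
p(U) = 1 + U (p(U) = U + 1 = 1 + U)
(p(t) - 1*(-109)) + 486 = ((1 + 11/7) - 1*(-109)) + 486 = (18/7 + 109) + 486 = 781/7 + 486 = 4183/7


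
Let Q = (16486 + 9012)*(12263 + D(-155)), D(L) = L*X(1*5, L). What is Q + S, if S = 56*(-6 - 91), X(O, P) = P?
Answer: 925265992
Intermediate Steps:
D(L) = L² (D(L) = L*L = L²)
S = -5432 (S = 56*(-97) = -5432)
Q = 925271424 (Q = (16486 + 9012)*(12263 + (-155)²) = 25498*(12263 + 24025) = 25498*36288 = 925271424)
Q + S = 925271424 - 5432 = 925265992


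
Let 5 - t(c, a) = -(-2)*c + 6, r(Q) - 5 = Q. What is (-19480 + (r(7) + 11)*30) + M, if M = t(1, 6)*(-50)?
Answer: -18640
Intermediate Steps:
r(Q) = 5 + Q
t(c, a) = -1 - 2*c (t(c, a) = 5 - (-(-2)*c + 6) = 5 - (2*c + 6) = 5 - (6 + 2*c) = 5 + (-6 - 2*c) = -1 - 2*c)
M = 150 (M = (-1 - 2*1)*(-50) = (-1 - 2)*(-50) = -3*(-50) = 150)
(-19480 + (r(7) + 11)*30) + M = (-19480 + ((5 + 7) + 11)*30) + 150 = (-19480 + (12 + 11)*30) + 150 = (-19480 + 23*30) + 150 = (-19480 + 690) + 150 = -18790 + 150 = -18640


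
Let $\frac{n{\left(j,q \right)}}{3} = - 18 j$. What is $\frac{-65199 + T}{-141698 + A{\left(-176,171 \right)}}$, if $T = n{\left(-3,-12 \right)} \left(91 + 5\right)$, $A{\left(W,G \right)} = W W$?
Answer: $\frac{49647}{110722} \approx 0.44839$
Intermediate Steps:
$n{\left(j,q \right)} = - 54 j$ ($n{\left(j,q \right)} = 3 \left(- 18 j\right) = - 54 j$)
$A{\left(W,G \right)} = W^{2}$
$T = 15552$ ($T = \left(-54\right) \left(-3\right) \left(91 + 5\right) = 162 \cdot 96 = 15552$)
$\frac{-65199 + T}{-141698 + A{\left(-176,171 \right)}} = \frac{-65199 + 15552}{-141698 + \left(-176\right)^{2}} = - \frac{49647}{-141698 + 30976} = - \frac{49647}{-110722} = \left(-49647\right) \left(- \frac{1}{110722}\right) = \frac{49647}{110722}$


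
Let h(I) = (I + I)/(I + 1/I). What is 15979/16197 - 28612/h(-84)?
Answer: -272515823375/19047672 ≈ -14307.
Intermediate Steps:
h(I) = 2*I/(I + 1/I) (h(I) = (2*I)/(I + 1/I) = 2*I/(I + 1/I))
15979/16197 - 28612/h(-84) = 15979/16197 - 28612/(2*(-84)²/(1 + (-84)²)) = 15979*(1/16197) - 28612/(2*7056/(1 + 7056)) = 15979/16197 - 28612/(2*7056/7057) = 15979/16197 - 28612/(2*7056*(1/7057)) = 15979/16197 - 28612/14112/7057 = 15979/16197 - 28612*7057/14112 = 15979/16197 - 50478721/3528 = -272515823375/19047672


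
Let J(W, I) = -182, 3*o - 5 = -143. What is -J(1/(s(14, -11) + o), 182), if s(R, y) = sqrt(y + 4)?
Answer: 182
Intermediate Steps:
s(R, y) = sqrt(4 + y)
o = -46 (o = 5/3 + (1/3)*(-143) = 5/3 - 143/3 = -46)
-J(1/(s(14, -11) + o), 182) = -1*(-182) = 182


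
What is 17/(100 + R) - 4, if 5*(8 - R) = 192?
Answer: -1307/348 ≈ -3.7557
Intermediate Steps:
R = -152/5 (R = 8 - 1/5*192 = 8 - 192/5 = -152/5 ≈ -30.400)
17/(100 + R) - 4 = 17/(100 - 152/5) - 4 = 17/(348/5) - 4 = (5/348)*17 - 4 = 85/348 - 4 = -1307/348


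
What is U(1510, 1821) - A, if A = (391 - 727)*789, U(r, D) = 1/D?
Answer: 482754385/1821 ≈ 2.6510e+5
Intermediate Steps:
A = -265104 (A = -336*789 = -265104)
U(1510, 1821) - A = 1/1821 - 1*(-265104) = 1/1821 + 265104 = 482754385/1821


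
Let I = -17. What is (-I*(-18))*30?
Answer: -9180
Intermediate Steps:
(-I*(-18))*30 = (-1*(-17)*(-18))*30 = (17*(-18))*30 = -306*30 = -9180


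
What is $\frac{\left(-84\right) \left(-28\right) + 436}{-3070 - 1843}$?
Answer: $- \frac{164}{289} \approx -0.56747$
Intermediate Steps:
$\frac{\left(-84\right) \left(-28\right) + 436}{-3070 - 1843} = \frac{2352 + 436}{-4913} = 2788 \left(- \frac{1}{4913}\right) = - \frac{164}{289}$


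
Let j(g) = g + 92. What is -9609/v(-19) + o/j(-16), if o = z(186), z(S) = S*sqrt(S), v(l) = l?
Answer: 9609/19 + 93*sqrt(186)/38 ≈ 539.11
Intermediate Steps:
j(g) = 92 + g
z(S) = S**(3/2)
o = 186*sqrt(186) (o = 186**(3/2) = 186*sqrt(186) ≈ 2536.7)
-9609/v(-19) + o/j(-16) = -9609/(-19) + (186*sqrt(186))/(92 - 16) = -9609*(-1/19) + (186*sqrt(186))/76 = 9609/19 + (186*sqrt(186))*(1/76) = 9609/19 + 93*sqrt(186)/38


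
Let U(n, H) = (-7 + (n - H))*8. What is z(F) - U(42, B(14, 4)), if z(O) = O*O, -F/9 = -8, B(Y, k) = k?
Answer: 4936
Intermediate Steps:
F = 72 (F = -9*(-8) = 72)
U(n, H) = -56 - 8*H + 8*n (U(n, H) = (-7 + n - H)*8 = -56 - 8*H + 8*n)
z(O) = O**2
z(F) - U(42, B(14, 4)) = 72**2 - (-56 - 8*4 + 8*42) = 5184 - (-56 - 32 + 336) = 5184 - 1*248 = 5184 - 248 = 4936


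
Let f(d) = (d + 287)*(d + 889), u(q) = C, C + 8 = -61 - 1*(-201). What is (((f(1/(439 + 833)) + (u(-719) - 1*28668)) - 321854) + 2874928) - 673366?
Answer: 3407985464833/1617984 ≈ 2.1063e+6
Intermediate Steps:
C = 132 (C = -8 + (-61 - 1*(-201)) = -8 + (-61 + 201) = -8 + 140 = 132)
u(q) = 132
f(d) = (287 + d)*(889 + d)
(((f(1/(439 + 833)) + (u(-719) - 1*28668)) - 321854) + 2874928) - 673366 = ((((255143 + (1/(439 + 833))**2 + 1176/(439 + 833)) + (132 - 1*28668)) - 321854) + 2874928) - 673366 = ((((255143 + (1/1272)**2 + 1176/1272) + (132 - 28668)) - 321854) + 2874928) - 673366 = ((((255143 + (1/1272)**2 + 1176*(1/1272)) - 28536) - 321854) + 2874928) - 673366 = ((((255143 + 1/1617984 + 49/53) - 28536) - 321854) + 2874928) - 673366 = (((412818787585/1617984 - 28536) - 321854) + 2874928) - 673366 = ((366647996161/1617984 - 321854) + 2874928) - 673366 = (-154106626175/1617984 + 2874928) - 673366 = 4497480878977/1617984 - 673366 = 3407985464833/1617984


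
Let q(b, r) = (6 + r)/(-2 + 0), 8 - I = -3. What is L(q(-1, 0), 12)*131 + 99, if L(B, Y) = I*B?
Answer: -4224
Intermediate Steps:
I = 11 (I = 8 - 1*(-3) = 8 + 3 = 11)
q(b, r) = -3 - r/2 (q(b, r) = (6 + r)/(-2) = (6 + r)*(-½) = -3 - r/2)
L(B, Y) = 11*B
L(q(-1, 0), 12)*131 + 99 = (11*(-3 - ½*0))*131 + 99 = (11*(-3 + 0))*131 + 99 = (11*(-3))*131 + 99 = -33*131 + 99 = -4323 + 99 = -4224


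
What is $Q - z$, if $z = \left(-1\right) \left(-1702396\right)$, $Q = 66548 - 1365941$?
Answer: $-3001789$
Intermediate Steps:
$Q = -1299393$ ($Q = 66548 - 1365941 = -1299393$)
$z = 1702396$
$Q - z = -1299393 - 1702396 = -3001789$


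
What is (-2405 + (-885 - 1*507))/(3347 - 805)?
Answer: -3797/2542 ≈ -1.4937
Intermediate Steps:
(-2405 + (-885 - 1*507))/(3347 - 805) = (-2405 + (-885 - 507))/2542 = (-2405 - 1392)*(1/2542) = -3797*1/2542 = -3797/2542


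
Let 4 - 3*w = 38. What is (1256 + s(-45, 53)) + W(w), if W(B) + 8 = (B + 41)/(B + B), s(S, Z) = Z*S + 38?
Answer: -74821/68 ≈ -1100.3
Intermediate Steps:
w = -34/3 (w = 4/3 - ⅓*38 = 4/3 - 38/3 = -34/3 ≈ -11.333)
s(S, Z) = 38 + S*Z (s(S, Z) = S*Z + 38 = 38 + S*Z)
W(B) = -8 + (41 + B)/(2*B) (W(B) = -8 + (B + 41)/(B + B) = -8 + (41 + B)/((2*B)) = -8 + (41 + B)*(1/(2*B)) = -8 + (41 + B)/(2*B))
(1256 + s(-45, 53)) + W(w) = (1256 + (38 - 45*53)) + (41 - 15*(-34/3))/(2*(-34/3)) = (1256 + (38 - 2385)) + (½)*(-3/34)*(41 + 170) = (1256 - 2347) + (½)*(-3/34)*211 = -1091 - 633/68 = -74821/68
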